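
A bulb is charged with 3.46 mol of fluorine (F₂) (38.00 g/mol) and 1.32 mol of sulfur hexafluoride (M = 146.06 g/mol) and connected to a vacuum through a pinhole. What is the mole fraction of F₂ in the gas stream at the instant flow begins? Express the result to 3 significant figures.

Effusion rate of each component ∝ n_i/√M_i (partial pressure × 1/√M).
x_F₂(eff) = (n_F₂/√M_F₂) / (n_F₂/√M_F₂ + n_SF₆/√M_SF₆)
= (3.46/√38.00) / (3.46/√38.00 + 1.32/√146.06) = 0.5613/(0.5613 + 0.1092) = 0.837.

0.837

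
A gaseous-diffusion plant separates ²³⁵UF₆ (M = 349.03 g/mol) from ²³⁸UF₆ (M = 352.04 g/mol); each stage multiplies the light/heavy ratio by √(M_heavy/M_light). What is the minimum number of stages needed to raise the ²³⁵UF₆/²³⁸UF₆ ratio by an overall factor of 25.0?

750

Single-stage factor α = √(352.04/349.03), so ln α = ½ ln(1.00862) = 0.004293.
Need α^N ≥ 25.0 ⇒ N ≥ ln(25.0) / ln α = 3.219 / 0.004293 = 749.72.
Minimum whole number of stages: N = 750.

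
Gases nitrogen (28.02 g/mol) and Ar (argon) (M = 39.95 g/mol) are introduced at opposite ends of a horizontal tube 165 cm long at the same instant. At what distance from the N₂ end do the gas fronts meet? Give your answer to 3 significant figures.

89.8 cm

Graham's law gives d_N₂/d_Ar = rate_N₂/rate_Ar = √(M_Ar/M_N₂) = √(39.95/28.02) = 1.194.
With d_N₂ + d_Ar = 165 cm, d_Ar = 165/(1 + 1.194) = 75.20 cm.
d_N₂ = 165 − 75.20 = 89.8 cm.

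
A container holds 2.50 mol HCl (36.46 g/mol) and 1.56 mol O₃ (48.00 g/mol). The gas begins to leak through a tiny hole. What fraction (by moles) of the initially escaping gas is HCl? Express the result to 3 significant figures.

0.648

Rate_i ∝ x_i/√M_i (Graham's law weighted by mole fraction), so the effusate composition follows n_i/√M_i.
Mole fraction of HCl in the effusate = (n_HCl/√M_HCl) / (n_HCl/√M_HCl + n_O₃/√M_O₃)
= (2.50/√36.46) / (2.50/√36.46 + 1.56/√48.00) = 0.4140/(0.4140 + 0.2252) = 0.648.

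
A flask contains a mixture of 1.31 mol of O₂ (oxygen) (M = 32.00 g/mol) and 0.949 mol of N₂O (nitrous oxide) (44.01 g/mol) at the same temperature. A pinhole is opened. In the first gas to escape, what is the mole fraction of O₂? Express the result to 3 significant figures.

0.618

Rate_i ∝ x_i/√M_i (Graham's law weighted by mole fraction), so the effusate composition follows n_i/√M_i.
So x_O₂ in the escaping gas = (n_O₂/√M_O₂) / Σ(n_i/√M_i)
= (1.31/√32.00) / (1.31/√32.00 + 0.949/√44.01) = 0.2316/(0.2316 + 0.1431) = 0.618.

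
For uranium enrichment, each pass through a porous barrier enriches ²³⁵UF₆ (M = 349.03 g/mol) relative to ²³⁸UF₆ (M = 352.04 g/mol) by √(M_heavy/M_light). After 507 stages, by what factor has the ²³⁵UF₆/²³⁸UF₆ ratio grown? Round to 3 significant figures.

The single-stage factor is √(M_heavy/M_light), so 507 stages give [√(352.04/349.03)]^507 = (352.04/349.03)^(507/2).
= 1.00862^(507/2) = 8.82.

8.82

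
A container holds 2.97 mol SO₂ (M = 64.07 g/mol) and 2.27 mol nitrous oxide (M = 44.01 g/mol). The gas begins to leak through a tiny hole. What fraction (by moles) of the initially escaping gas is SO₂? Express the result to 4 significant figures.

Each component's effusion rate ∝ (its partial pressure)·(1/√M) ∝ n_i/√M_i.
x_SO₂(eff) = (n_SO₂/√M_SO₂) / (n_SO₂/√M_SO₂ + n_N₂O/√M_N₂O)
= (2.97/√64.07) / (2.97/√64.07 + 2.27/√44.01) = 0.3710/(0.3710 + 0.3422) = 0.5202.

0.5202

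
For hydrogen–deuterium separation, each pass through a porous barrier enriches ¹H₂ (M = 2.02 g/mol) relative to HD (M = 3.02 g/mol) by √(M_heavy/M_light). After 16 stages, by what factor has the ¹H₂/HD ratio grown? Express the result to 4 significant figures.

24.96

Overall factor = α^16 with α = √(3.02/2.02), i.e. (3.02/2.02)^(16/2).
= 1.49505^8 = 24.96.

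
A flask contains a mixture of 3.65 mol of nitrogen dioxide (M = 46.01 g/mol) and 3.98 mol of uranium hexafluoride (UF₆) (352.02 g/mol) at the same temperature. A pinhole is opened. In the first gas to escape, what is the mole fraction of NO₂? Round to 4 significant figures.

Each component's effusion rate ∝ (its partial pressure)·(1/√M) ∝ n_i/√M_i.
x_NO₂(eff) = (n_NO₂/√M_NO₂) / (n_NO₂/√M_NO₂ + n_UF₆/√M_UF₆)
= (3.65/√46.01) / (3.65/√46.01 + 3.98/√352.02) = 0.5381/(0.5381 + 0.2121) = 0.7172.

0.7172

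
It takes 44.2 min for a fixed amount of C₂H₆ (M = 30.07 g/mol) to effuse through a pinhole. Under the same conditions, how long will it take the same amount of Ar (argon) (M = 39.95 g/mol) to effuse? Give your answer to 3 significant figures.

By Graham's law, t_Ar/t_C₂H₆ = √(M_Ar/M_C₂H₆) = √(39.95/30.07) = √1.329 = 1.153.
So the time for Ar is 44.2 × 1.153 = 50.9 min.

50.9 min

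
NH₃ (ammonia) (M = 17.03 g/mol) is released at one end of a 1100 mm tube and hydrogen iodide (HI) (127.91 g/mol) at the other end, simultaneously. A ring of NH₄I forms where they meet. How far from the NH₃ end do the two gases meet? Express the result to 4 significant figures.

805.9 mm

Graham's law gives d_NH₃/d_HI = rate_NH₃/rate_HI = √(M_HI/M_NH₃) = √(127.91/17.03) = 2.741.
With d_NH₃ + d_HI = 1100 mm, d_HI = 1100/(1 + 2.741) = 294.1 mm.
d_NH₃ = 1100 − 294.1 = 805.9 mm.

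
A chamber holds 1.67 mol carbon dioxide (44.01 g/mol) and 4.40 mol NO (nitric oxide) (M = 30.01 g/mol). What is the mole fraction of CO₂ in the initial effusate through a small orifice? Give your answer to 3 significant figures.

0.239

Each component's effusion rate ∝ (its partial pressure)·(1/√M) ∝ n_i/√M_i.
Mole fraction of CO₂ in the effusate = (n_CO₂/√M_CO₂) / (n_CO₂/√M_CO₂ + n_NO/√M_NO)
= (1.67/√44.01) / (1.67/√44.01 + 4.40/√30.01) = 0.2517/(0.2517 + 0.8032) = 0.239.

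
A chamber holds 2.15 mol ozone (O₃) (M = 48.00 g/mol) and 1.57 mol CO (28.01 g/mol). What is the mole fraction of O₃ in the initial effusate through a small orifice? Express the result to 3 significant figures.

Rate_i ∝ x_i/√M_i (Graham's law weighted by mole fraction), so the effusate composition follows n_i/√M_i.
Mole fraction of O₃ in the effusate = (n_O₃/√M_O₃) / (n_O₃/√M_O₃ + n_CO/√M_CO)
= (2.15/√48.00) / (2.15/√48.00 + 1.57/√28.01) = 0.3103/(0.3103 + 0.2966) = 0.511.

0.511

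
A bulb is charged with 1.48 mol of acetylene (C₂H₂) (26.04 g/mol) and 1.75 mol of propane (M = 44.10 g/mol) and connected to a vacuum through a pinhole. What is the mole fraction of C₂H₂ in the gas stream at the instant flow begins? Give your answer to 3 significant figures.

0.524

The effusion rate of species i is ∝ p_i/√M_i ∝ n_i/√M_i.
Mole fraction of C₂H₂ in the effusate = (n_C₂H₂/√M_C₂H₂) / (n_C₂H₂/√M_C₂H₂ + n_C₃H₈/√M_C₃H₈)
= (1.48/√26.04) / (1.48/√26.04 + 1.75/√44.10) = 0.2900/(0.2900 + 0.2635) = 0.524.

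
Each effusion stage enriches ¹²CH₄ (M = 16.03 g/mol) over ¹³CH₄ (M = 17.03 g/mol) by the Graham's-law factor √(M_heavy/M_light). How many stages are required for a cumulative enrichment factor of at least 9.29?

74

Per stage α = (17.03/16.03)^(1/2) = 1.06238^0.5, giving ln α = 0.03026.
Need α^N ≥ 9.29 ⇒ N ≥ ln(9.29) / ln α = 2.229 / 0.03026 = 73.67.
Rounding up, N = 74 stages.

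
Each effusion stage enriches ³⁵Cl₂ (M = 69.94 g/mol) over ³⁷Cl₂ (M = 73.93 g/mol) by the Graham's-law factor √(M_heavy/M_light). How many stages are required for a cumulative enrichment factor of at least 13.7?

95

With α = √(73.93/69.94) per stage, ln α = ½ ln(1.05705) = 0.02774.
Need α^N ≥ 13.7 ⇒ N ≥ ln(13.7) / ln α = 2.617 / 0.02774 = 94.35.
Minimum whole number of stages: N = 95.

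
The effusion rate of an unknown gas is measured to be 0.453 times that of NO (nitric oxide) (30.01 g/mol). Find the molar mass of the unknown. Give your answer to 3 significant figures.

146 g/mol

Using Graham's law: rate_X/rate_NO = √(M_NO/M_X).
0.453 = √(30.01/M_X)
M_X = 30.01 / 0.453² = 30.01 / 0.2052 = 146 g/mol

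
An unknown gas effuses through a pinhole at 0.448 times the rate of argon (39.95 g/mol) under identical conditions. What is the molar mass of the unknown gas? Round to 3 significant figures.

From Graham's law, rate_X/rate_Ar = √(M_Ar/M_X).
0.448 = √(39.95/M_X)
M_X = 39.95 / 0.448² = 39.95 / 0.2007 = 199 g/mol

199 g/mol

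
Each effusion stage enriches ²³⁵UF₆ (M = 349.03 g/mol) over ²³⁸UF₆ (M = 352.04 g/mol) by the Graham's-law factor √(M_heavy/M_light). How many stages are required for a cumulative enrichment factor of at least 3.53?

Single-stage factor α = √(352.04/349.03), so ln α = ½ ln(1.00862) = 0.004293.
Need α^N ≥ 3.53 ⇒ N ≥ ln(3.53) / ln α = 1.261 / 0.004293 = 293.77.
Minimum whole number of stages: N = 294.

294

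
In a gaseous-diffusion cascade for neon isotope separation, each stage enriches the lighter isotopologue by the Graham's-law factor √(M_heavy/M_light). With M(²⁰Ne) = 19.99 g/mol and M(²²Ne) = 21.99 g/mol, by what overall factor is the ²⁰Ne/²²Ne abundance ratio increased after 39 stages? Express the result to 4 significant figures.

6.420

After 39 stages the ratio has grown by (√(21.99/19.99))^39 = (21.99/19.99)^(39/2).
= 1.10005^(39/2) = 6.420.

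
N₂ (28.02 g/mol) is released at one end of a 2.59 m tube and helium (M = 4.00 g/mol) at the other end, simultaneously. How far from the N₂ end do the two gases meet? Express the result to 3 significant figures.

0.710 m

In equal time, each gas travels a distance ∝ its rate ∝ 1/√M, so d_N₂/d_He = √(M_He/M_N₂) = √(4.00/28.02) = 0.3778.
With d_N₂ + d_He = 2.59 m, d_He = 2.59/(1 + 0.3778) = 1.880 m.
d_N₂ = 2.59 − 1.880 = 0.710 m.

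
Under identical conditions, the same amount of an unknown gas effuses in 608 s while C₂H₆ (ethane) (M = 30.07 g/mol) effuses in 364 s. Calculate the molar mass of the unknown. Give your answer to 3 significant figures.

Using Graham's law: t_X/t_C₂H₆ = √(M_X/M_C₂H₆).
608/364 = 1.670 = √(M_X/30.07)
M_X = 30.07 × 1.670² = 30.07 × 2.790 = 83.9 g/mol

83.9 g/mol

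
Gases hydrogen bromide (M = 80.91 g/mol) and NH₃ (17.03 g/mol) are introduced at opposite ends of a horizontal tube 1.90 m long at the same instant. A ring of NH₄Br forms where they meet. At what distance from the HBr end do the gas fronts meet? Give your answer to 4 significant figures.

0.5975 m

Distances travelled in equal time are proportional to diffusion rates, so d_HBr/d_NH₃ = √(M_NH₃/M_HBr) = √(17.03/80.91) = 0.4588.
With d_HBr + d_NH₃ = 1.90 m, d_NH₃ = 1.90/(1 + 0.4588) = 1.302 m.
d_HBr = 1.90 − 1.302 = 0.5975 m.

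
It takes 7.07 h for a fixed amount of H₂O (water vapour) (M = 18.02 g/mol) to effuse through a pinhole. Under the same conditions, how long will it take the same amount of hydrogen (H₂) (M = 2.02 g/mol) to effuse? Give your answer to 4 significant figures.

Since effusion rate ∝ 1/√M, t_H₂/t_H₂O = √(M_H₂/M_H₂O) = √(2.02/18.02) = √0.1121 = 0.3348.
So the time for H₂ is 7.07 × 0.3348 = 2.367 h.

2.367 h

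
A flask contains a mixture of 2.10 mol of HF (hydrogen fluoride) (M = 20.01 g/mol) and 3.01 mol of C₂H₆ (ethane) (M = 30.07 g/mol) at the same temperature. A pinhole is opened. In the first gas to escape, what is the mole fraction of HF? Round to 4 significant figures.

The effusion rate of species i is ∝ p_i/√M_i ∝ n_i/√M_i.
x_HF(eff) = (n_HF/√M_HF) / (n_HF/√M_HF + n_C₂H₆/√M_C₂H₆)
= (2.10/√20.01) / (2.10/√20.01 + 3.01/√30.07) = 0.4695/(0.4695 + 0.5489) = 0.4610.

0.4610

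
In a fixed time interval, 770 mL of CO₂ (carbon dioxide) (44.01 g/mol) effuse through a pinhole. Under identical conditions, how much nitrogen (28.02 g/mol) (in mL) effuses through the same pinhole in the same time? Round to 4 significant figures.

Since effusion rate ∝ 1/√M, rate_N₂/rate_CO₂ = √(M_CO₂/M_N₂) = √(44.01/28.02) = √1.571 = 1.253.
So the volume for N₂ is 770 × 1.253 = 965.0 mL.

965.0 mL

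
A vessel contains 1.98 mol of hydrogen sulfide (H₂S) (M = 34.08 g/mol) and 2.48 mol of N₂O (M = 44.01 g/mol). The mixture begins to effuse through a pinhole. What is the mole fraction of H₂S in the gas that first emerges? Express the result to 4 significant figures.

0.4757

The effusion rate of species i is ∝ p_i/√M_i ∝ n_i/√M_i.
So x_H₂S in the escaping gas = (n_H₂S/√M_H₂S) / Σ(n_i/√M_i)
= (1.98/√34.08) / (1.98/√34.08 + 2.48/√44.01) = 0.3392/(0.3392 + 0.3738) = 0.4757.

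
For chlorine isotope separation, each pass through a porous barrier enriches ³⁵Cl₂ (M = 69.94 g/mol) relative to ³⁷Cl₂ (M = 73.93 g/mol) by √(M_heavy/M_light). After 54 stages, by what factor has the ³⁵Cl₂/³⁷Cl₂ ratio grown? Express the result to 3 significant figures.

Overall factor = α^54 with α = √(73.93/69.94), i.e. (73.93/69.94)^(54/2).
= 1.05705^27 = 4.47.

4.47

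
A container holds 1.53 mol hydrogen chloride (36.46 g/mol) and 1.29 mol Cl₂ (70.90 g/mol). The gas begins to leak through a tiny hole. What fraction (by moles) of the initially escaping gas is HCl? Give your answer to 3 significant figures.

Effusion rate of each component ∝ n_i/√M_i (partial pressure × 1/√M).
So x_HCl in the escaping gas = (n_HCl/√M_HCl) / Σ(n_i/√M_i)
= (1.53/√36.46) / (1.53/√36.46 + 1.29/√70.90) = 0.2534/(0.2534 + 0.1532) = 0.623.

0.623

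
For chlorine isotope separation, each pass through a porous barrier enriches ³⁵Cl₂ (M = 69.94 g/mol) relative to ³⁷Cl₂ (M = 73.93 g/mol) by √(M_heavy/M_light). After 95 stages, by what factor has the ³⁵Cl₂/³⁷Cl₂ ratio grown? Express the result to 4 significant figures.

The single-stage factor is √(M_heavy/M_light), so 95 stages give [√(73.93/69.94)]^95 = (73.93/69.94)^(95/2).
= 1.05705^(95/2) = 13.95.

13.95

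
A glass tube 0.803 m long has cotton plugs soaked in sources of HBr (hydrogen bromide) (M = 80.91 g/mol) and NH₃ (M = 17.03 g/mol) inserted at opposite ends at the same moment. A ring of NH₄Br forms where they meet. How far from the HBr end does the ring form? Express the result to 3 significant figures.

0.253 m

In equal time, each gas travels a distance ∝ its rate ∝ 1/√M, so d_HBr/d_NH₃ = √(M_NH₃/M_HBr) = √(17.03/80.91) = 0.4588.
With d_HBr + d_NH₃ = 0.803 m, d_NH₃ = 0.803/(1 + 0.4588) = 0.5505 m.
d_HBr = 0.803 − 0.5505 = 0.253 m.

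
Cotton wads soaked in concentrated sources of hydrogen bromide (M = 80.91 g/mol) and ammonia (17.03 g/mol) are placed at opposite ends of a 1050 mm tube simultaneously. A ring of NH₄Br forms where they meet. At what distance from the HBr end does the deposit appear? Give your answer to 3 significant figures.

330 mm

The fronts meet when d_HBr + d_NH₃ = L with d_HBr/d_NH₃ = √(M_NH₃/M_HBr) (Graham's law). Here √(M_NH₃/M_HBr) = √(17.03/80.91) = 0.4588.
With d_HBr + d_NH₃ = 1050 mm, d_NH₃ = 1050/(1 + 0.4588) = 719.8 mm.
d_HBr = 1050 − 719.8 = 330 mm.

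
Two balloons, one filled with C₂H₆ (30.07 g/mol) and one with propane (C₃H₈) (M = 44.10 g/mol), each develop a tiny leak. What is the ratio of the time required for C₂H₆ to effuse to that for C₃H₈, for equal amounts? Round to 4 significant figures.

0.8257

Using Graham's law: t_C₂H₆/t_C₃H₈ = √(M_C₂H₆/M_C₃H₈) = √(30.07/44.10) = √0.6819 = 0.8257.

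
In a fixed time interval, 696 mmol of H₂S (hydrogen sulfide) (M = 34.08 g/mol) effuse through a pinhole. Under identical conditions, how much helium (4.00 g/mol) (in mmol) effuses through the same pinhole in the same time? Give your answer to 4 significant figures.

From Graham's law, rate_He/rate_H₂S = √(M_H₂S/M_He) = √(34.08/4.00) = √8.520 = 2.919.
So the amount for He is 696 × 2.919 = 2032 mmol.

2032 mmol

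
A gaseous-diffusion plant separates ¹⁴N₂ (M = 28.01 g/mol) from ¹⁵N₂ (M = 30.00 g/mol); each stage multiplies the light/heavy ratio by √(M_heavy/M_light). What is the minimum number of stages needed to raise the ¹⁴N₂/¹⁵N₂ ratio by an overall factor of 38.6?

With α = √(30.00/28.01) per stage, ln α = ½ ln(1.07105) = 0.03432.
Need α^N ≥ 38.6 ⇒ N ≥ ln(38.6) / ln α = 3.653 / 0.03432 = 106.45.
Rounding up, N = 107 stages.

107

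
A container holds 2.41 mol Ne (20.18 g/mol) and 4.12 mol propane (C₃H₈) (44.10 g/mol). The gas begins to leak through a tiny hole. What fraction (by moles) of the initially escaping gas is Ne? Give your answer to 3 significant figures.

Each component's effusion rate ∝ (its partial pressure)·(1/√M) ∝ n_i/√M_i.
So x_Ne in the escaping gas = (n_Ne/√M_Ne) / Σ(n_i/√M_i)
= (2.41/√20.18) / (2.41/√20.18 + 4.12/√44.10) = 0.5365/(0.5365 + 0.6204) = 0.464.

0.464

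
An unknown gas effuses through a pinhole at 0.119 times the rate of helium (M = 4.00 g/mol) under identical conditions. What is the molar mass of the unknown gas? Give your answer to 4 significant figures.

By Graham's law, rate_X/rate_He = √(M_He/M_X).
0.119 = √(4.00/M_X)
M_X = 4.00 / 0.119² = 4.00 / 0.01416 = 282.5 g/mol

282.5 g/mol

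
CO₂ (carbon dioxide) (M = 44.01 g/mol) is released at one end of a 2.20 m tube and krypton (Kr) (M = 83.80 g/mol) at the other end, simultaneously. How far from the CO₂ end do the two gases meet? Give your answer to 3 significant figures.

The fronts meet when d_CO₂ + d_Kr = L with d_CO₂/d_Kr = √(M_Kr/M_CO₂) (Graham's law). Here √(M_Kr/M_CO₂) = √(83.80/44.01) = 1.380.
With d_CO₂ + d_Kr = 2.20 m, d_Kr = 2.20/(1 + 1.380) = 0.9244 m.
d_CO₂ = 2.20 − 0.9244 = 1.28 m.

1.28 m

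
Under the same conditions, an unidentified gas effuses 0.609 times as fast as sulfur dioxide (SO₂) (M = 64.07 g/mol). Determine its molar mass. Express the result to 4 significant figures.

172.8 g/mol

Graham's law gives rate_X/rate_SO₂ = √(M_SO₂/M_X).
0.609 = √(64.07/M_X)
M_X = 64.07 / 0.609² = 64.07 / 0.3709 = 172.8 g/mol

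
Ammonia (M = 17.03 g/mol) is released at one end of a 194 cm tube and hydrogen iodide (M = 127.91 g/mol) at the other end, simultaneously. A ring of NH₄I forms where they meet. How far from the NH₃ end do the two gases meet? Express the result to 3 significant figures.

The fronts meet when d_NH₃ + d_HI = L with d_NH₃/d_HI = √(M_HI/M_NH₃) (Graham's law). Here √(M_HI/M_NH₃) = √(127.91/17.03) = 2.741.
With d_NH₃ + d_HI = 194 cm, d_HI = 194/(1 + 2.741) = 51.86 cm.
d_NH₃ = 194 − 51.86 = 142 cm.

142 cm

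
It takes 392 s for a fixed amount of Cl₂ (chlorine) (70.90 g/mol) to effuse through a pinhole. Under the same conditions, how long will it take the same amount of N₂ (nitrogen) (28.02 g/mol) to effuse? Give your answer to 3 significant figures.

Since effusion rate ∝ 1/√M, t_N₂/t_Cl₂ = √(M_N₂/M_Cl₂) = √(28.02/70.90) = √0.3952 = 0.6287.
So the time for N₂ is 392 × 0.6287 = 246 s.

246 s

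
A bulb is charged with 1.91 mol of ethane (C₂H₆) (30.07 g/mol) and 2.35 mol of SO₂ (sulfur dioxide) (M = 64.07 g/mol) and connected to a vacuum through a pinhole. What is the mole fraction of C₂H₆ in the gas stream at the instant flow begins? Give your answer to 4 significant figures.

The effusion rate of species i is ∝ p_i/√M_i ∝ n_i/√M_i.
x_C₂H₆(eff) = (n_C₂H₆/√M_C₂H₆) / (n_C₂H₆/√M_C₂H₆ + n_SO₂/√M_SO₂)
= (1.91/√30.07) / (1.91/√30.07 + 2.35/√64.07) = 0.3483/(0.3483 + 0.2936) = 0.5426.

0.5426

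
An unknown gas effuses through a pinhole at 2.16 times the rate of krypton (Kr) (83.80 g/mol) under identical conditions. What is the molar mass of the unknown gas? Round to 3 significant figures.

18.0 g/mol

Graham's law gives rate_X/rate_Kr = √(M_Kr/M_X).
2.16 = √(83.80/M_X)
M_X = 83.80 / 2.16² = 83.80 / 4.666 = 18.0 g/mol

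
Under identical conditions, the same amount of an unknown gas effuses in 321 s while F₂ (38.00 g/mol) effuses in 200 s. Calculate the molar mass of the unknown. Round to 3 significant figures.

Graham's law gives t_X/t_F₂ = √(M_X/M_F₂).
321/200 = 1.605 = √(M_X/38.00)
M_X = 38.00 × 1.605² = 38.00 × 2.576 = 97.9 g/mol

97.9 g/mol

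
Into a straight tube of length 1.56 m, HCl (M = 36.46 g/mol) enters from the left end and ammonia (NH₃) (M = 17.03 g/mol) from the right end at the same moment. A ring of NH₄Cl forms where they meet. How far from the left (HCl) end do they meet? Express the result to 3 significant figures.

In equal time, each gas travels a distance ∝ its rate ∝ 1/√M, so d_HCl/d_NH₃ = √(M_NH₃/M_HCl) = √(17.03/36.46) = 0.6834.
With d_HCl + d_NH₃ = 1.56 m, d_NH₃ = 1.56/(1 + 0.6834) = 0.9267 m.
d_HCl = 1.56 − 0.9267 = 0.633 m.

0.633 m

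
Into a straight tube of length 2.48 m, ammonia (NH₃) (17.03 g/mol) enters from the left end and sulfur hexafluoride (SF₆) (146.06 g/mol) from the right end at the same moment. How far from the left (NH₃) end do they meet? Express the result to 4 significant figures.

1.849 m

The fronts meet when d_NH₃ + d_SF₆ = L with d_NH₃/d_SF₆ = √(M_SF₆/M_NH₃) (Graham's law). Here √(M_SF₆/M_NH₃) = √(146.06/17.03) = 2.929.
With d_NH₃ + d_SF₆ = 2.48 m, d_SF₆ = 2.48/(1 + 2.929) = 0.6313 m.
d_NH₃ = 2.48 − 0.6313 = 1.849 m.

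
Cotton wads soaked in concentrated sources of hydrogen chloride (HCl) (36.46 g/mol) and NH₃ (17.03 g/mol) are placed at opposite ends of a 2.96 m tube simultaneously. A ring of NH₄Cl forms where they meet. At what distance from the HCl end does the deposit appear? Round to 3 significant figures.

1.20 m

Graham's law gives d_HCl/d_NH₃ = rate_HCl/rate_NH₃ = √(M_NH₃/M_HCl) = √(17.03/36.46) = 0.6834.
With d_HCl + d_NH₃ = 2.96 m, d_NH₃ = 2.96/(1 + 0.6834) = 1.758 m.
d_HCl = 2.96 − 1.758 = 1.20 m.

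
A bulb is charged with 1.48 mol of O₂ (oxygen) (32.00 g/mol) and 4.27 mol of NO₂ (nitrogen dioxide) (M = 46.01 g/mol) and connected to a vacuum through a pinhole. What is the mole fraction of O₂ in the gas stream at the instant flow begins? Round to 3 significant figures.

Each component's effusion rate ∝ (its partial pressure)·(1/√M) ∝ n_i/√M_i.
Mole fraction of O₂ in the effusate = (n_O₂/√M_O₂) / (n_O₂/√M_O₂ + n_NO₂/√M_NO₂)
= (1.48/√32.00) / (1.48/√32.00 + 4.27/√46.01) = 0.2616/(0.2616 + 0.6295) = 0.294.

0.294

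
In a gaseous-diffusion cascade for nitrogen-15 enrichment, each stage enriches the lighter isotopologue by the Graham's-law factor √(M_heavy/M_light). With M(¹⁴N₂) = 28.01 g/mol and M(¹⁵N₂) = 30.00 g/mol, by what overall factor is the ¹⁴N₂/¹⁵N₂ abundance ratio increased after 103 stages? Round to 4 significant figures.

The single-stage factor is √(M_heavy/M_light), so 103 stages give [√(30.00/28.01)]^103 = (30.00/28.01)^(103/2).
= 1.07105^(103/2) = 34.29.

34.29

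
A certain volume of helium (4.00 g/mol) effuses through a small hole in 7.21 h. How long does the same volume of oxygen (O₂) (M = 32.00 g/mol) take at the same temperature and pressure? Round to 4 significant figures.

Since effusion rate ∝ 1/√M, t_O₂/t_He = √(M_O₂/M_He) = √(32.00/4.00) = √8.000 = 2.828.
So the time for O₂ is 7.21 × 2.828 = 20.39 h.

20.39 h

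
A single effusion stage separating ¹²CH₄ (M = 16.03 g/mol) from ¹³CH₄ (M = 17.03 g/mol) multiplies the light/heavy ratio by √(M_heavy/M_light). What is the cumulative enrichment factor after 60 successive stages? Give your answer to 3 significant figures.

Overall factor = α^60 with α = √(17.03/16.03), i.e. (17.03/16.03)^(60/2).
= 1.06238^30 = 6.14.

6.14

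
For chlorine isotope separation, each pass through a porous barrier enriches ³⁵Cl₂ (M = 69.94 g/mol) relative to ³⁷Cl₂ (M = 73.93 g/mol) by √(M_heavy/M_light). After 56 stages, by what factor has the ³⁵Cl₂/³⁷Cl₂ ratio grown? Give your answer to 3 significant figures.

4.73

After 56 stages the ratio has grown by (√(73.93/69.94))^56 = (73.93/69.94)^(56/2).
= 1.05705^28 = 4.73.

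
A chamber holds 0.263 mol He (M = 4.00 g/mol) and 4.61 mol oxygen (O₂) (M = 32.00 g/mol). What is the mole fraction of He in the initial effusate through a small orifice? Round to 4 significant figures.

0.1389

Effusion rate of each component ∝ n_i/√M_i (partial pressure × 1/√M).
Mole fraction of He in the effusate = (n_He/√M_He) / (n_He/√M_He + n_O₂/√M_O₂)
= (0.263/√4.00) / (0.263/√4.00 + 4.61/√32.00) = 0.1315/(0.1315 + 0.8149) = 0.1389.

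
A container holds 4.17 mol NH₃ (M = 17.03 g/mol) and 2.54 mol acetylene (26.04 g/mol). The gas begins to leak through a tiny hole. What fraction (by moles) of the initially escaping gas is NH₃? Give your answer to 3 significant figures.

0.670

Effusion rate of each component ∝ n_i/√M_i (partial pressure × 1/√M).
So x_NH₃ in the escaping gas = (n_NH₃/√M_NH₃) / Σ(n_i/√M_i)
= (4.17/√17.03) / (4.17/√17.03 + 2.54/√26.04) = 1.010/(1.010 + 0.4978) = 0.670.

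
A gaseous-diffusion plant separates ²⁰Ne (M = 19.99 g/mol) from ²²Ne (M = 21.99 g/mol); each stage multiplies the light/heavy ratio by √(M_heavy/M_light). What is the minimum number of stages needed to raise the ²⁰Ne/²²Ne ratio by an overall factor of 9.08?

Single-stage factor α = √(21.99/19.99), so ln α = ½ ln(1.10005) = 0.04768.
Need α^N ≥ 9.08 ⇒ N ≥ ln(9.08) / ln α = 2.206 / 0.04768 = 46.27.
Rounding up, N = 47 stages.

47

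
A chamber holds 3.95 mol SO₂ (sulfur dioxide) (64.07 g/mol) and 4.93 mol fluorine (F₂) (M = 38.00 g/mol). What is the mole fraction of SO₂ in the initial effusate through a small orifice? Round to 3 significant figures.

0.382

Each component's effusion rate ∝ (its partial pressure)·(1/√M) ∝ n_i/√M_i.
x_SO₂(eff) = (n_SO₂/√M_SO₂) / (n_SO₂/√M_SO₂ + n_F₂/√M_F₂)
= (3.95/√64.07) / (3.95/√64.07 + 4.93/√38.00) = 0.4935/(0.4935 + 0.7998) = 0.382.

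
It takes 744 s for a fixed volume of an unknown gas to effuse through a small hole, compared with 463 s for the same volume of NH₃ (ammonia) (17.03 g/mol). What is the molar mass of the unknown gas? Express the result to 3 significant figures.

By Graham's law, t_X/t_NH₃ = √(M_X/M_NH₃).
744/463 = 1.607 = √(M_X/17.03)
M_X = 17.03 × 1.607² = 17.03 × 2.582 = 44.0 g/mol

44.0 g/mol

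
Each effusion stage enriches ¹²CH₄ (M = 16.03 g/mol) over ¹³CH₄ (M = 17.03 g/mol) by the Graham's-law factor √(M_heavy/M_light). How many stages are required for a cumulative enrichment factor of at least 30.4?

Per stage α = (17.03/16.03)^(1/2) = 1.06238^0.5, giving ln α = 0.03026.
Need α^N ≥ 30.4 ⇒ N ≥ ln(30.4) / ln α = 3.414 / 0.03026 = 112.85.
Minimum whole number of stages: N = 113.

113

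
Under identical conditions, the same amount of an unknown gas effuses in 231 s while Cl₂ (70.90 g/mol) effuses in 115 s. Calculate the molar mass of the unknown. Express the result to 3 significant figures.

286 g/mol

Since effusion rate ∝ 1/√M, t_X/t_Cl₂ = √(M_X/M_Cl₂).
231/115 = 2.009 = √(M_X/70.90)
M_X = 70.90 × 2.009² = 70.90 × 4.035 = 286 g/mol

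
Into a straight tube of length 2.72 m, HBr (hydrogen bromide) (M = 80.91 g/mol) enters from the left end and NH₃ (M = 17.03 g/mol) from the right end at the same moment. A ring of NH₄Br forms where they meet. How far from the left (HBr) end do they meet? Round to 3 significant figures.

0.855 m

In equal time, each gas travels a distance ∝ its rate ∝ 1/√M, so d_HBr/d_NH₃ = √(M_NH₃/M_HBr) = √(17.03/80.91) = 0.4588.
With d_HBr + d_NH₃ = 2.72 m, d_NH₃ = 2.72/(1 + 0.4588) = 1.865 m.
d_HBr = 2.72 − 1.865 = 0.855 m.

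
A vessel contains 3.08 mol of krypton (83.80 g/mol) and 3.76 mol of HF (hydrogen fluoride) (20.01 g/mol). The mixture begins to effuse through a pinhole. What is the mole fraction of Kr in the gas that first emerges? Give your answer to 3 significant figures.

0.286

Rate_i ∝ x_i/√M_i (Graham's law weighted by mole fraction), so the effusate composition follows n_i/√M_i.
Mole fraction of Kr in the effusate = (n_Kr/√M_Kr) / (n_Kr/√M_Kr + n_HF/√M_HF)
= (3.08/√83.80) / (3.08/√83.80 + 3.76/√20.01) = 0.3365/(0.3365 + 0.8406) = 0.286.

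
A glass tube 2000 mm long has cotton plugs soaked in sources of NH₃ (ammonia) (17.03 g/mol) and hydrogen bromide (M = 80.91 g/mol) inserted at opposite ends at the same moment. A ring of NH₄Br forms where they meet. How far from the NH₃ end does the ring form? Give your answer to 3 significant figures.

1370 mm

In equal time, each gas travels a distance ∝ its rate ∝ 1/√M, so d_NH₃/d_HBr = √(M_HBr/M_NH₃) = √(80.91/17.03) = 2.180.
With d_NH₃ + d_HBr = 2000 mm, d_HBr = 2000/(1 + 2.180) = 629.0 mm.
d_NH₃ = 2000 − 629.0 = 1370 mm.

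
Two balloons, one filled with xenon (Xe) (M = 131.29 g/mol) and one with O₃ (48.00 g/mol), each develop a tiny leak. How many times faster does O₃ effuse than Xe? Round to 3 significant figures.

1.65

Since effusion rate ∝ 1/√M, rate_O₃/rate_Xe = √(M_Xe/M_O₃) = √(131.29/48.00) = √2.735 = 1.65.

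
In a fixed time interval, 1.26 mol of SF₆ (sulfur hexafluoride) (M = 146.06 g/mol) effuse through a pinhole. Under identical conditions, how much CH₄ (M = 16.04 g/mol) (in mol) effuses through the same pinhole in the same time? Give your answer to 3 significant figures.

By Graham's law, rate_CH₄/rate_SF₆ = √(M_SF₆/M_CH₄) = √(146.06/16.04) = √9.106 = 3.018.
So the amount for CH₄ is 1.26 × 3.018 = 3.80 mol.

3.80 mol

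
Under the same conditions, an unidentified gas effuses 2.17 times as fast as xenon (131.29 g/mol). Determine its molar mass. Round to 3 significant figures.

Graham's law gives rate_X/rate_Xe = √(M_Xe/M_X).
2.17 = √(131.29/M_X)
M_X = 131.29 / 2.17² = 131.29 / 4.709 = 27.9 g/mol

27.9 g/mol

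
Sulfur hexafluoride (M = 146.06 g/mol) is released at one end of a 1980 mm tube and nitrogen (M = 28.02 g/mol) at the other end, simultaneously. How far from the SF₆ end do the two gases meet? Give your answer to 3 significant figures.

Distances travelled in equal time are proportional to diffusion rates, so d_SF₆/d_N₂ = √(M_N₂/M_SF₆) = √(28.02/146.06) = 0.4380.
With d_SF₆ + d_N₂ = 1980 mm, d_N₂ = 1980/(1 + 0.4380) = 1377 mm.
d_SF₆ = 1980 − 1377 = 603 mm.

603 mm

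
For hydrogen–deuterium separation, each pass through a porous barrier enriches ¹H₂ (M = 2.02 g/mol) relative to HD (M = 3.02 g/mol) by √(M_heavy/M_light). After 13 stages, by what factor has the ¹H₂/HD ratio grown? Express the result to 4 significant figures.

Overall factor = α^13 with α = √(3.02/2.02), i.e. (3.02/2.02)^(13/2).
= 1.49505^(13/2) = 13.65.

13.65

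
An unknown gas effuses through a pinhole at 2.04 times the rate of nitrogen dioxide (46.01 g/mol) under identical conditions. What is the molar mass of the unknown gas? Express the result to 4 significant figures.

By Graham's law, rate_X/rate_NO₂ = √(M_NO₂/M_X).
2.04 = √(46.01/M_X)
M_X = 46.01 / 2.04² = 46.01 / 4.162 = 11.06 g/mol

11.06 g/mol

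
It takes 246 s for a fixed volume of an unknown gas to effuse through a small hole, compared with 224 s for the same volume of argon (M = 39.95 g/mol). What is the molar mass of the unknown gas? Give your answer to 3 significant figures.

Graham's law gives t_X/t_Ar = √(M_X/M_Ar).
246/224 = 1.098 = √(M_X/39.95)
M_X = 39.95 × 1.098² = 39.95 × 1.206 = 48.2 g/mol

48.2 g/mol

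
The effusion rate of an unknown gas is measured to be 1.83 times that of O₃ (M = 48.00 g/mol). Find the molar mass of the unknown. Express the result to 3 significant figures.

14.3 g/mol

Since effusion rate ∝ 1/√M, rate_X/rate_O₃ = √(M_O₃/M_X).
1.83 = √(48.00/M_X)
M_X = 48.00 / 1.83² = 48.00 / 3.349 = 14.3 g/mol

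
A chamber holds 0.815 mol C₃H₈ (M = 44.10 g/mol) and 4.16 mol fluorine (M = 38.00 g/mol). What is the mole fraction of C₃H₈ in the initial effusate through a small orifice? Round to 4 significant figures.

Rate_i ∝ x_i/√M_i (Graham's law weighted by mole fraction), so the effusate composition follows n_i/√M_i.
So x_C₃H₈ in the escaping gas = (n_C₃H₈/√M_C₃H₈) / Σ(n_i/√M_i)
= (0.815/√44.10) / (0.815/√44.10 + 4.16/√38.00) = 0.1227/(0.1227 + 0.6748) = 0.1539.

0.1539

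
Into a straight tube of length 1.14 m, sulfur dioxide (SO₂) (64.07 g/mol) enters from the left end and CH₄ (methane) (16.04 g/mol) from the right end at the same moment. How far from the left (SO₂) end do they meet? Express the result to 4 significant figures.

Graham's law gives d_SO₂/d_CH₄ = rate_SO₂/rate_CH₄ = √(M_CH₄/M_SO₂) = √(16.04/64.07) = 0.5004.
With d_SO₂ + d_CH₄ = 1.14 m, d_CH₄ = 1.14/(1 + 0.5004) = 0.7598 m.
d_SO₂ = 1.14 − 0.7598 = 0.3802 m.

0.3802 m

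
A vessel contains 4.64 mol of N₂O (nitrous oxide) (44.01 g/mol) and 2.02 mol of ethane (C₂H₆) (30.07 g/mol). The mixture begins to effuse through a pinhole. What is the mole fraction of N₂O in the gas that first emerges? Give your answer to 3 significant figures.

Each component's effusion rate ∝ (its partial pressure)·(1/√M) ∝ n_i/√M_i.
Mole fraction of N₂O in the effusate = (n_N₂O/√M_N₂O) / (n_N₂O/√M_N₂O + n_C₂H₆/√M_C₂H₆)
= (4.64/√44.01) / (4.64/√44.01 + 2.02/√30.07) = 0.6994/(0.6994 + 0.3684) = 0.655.

0.655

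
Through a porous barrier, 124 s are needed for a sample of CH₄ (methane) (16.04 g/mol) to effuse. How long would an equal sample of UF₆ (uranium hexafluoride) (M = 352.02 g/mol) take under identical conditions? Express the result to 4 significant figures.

Graham's law gives t_UF₆/t_CH₄ = √(M_UF₆/M_CH₄) = √(352.02/16.04) = √21.95 = 4.685.
So the time for UF₆ is 124 × 4.685 = 580.9 s.

580.9 s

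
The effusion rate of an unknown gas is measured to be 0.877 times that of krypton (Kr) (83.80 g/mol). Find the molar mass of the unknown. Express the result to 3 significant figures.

109 g/mol

Since effusion rate ∝ 1/√M, rate_X/rate_Kr = √(M_Kr/M_X).
0.877 = √(83.80/M_X)
M_X = 83.80 / 0.877² = 83.80 / 0.7691 = 109 g/mol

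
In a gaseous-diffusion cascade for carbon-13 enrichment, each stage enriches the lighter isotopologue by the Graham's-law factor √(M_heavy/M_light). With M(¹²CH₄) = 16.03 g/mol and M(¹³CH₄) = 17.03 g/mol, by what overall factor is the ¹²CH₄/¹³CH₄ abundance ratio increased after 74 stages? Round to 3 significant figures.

9.38

The single-stage factor is √(M_heavy/M_light), so 74 stages give [√(17.03/16.03)]^74 = (17.03/16.03)^(74/2).
= 1.06238^37 = 9.38.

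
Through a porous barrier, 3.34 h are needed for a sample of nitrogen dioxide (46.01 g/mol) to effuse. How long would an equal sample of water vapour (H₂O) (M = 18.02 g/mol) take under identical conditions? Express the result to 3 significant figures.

2.09 h

Graham's law gives t_H₂O/t_NO₂ = √(M_H₂O/M_NO₂) = √(18.02/46.01) = √0.3917 = 0.6258.
So the time for H₂O is 3.34 × 0.6258 = 2.09 h.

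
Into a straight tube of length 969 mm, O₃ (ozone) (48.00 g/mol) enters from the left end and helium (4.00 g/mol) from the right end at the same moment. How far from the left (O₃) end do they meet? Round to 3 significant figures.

Graham's law gives d_O₃/d_He = rate_O₃/rate_He = √(M_He/M_O₃) = √(4.00/48.00) = 0.2887.
With d_O₃ + d_He = 969 mm, d_He = 969/(1 + 0.2887) = 751.9 mm.
d_O₃ = 969 − 751.9 = 217 mm.

217 mm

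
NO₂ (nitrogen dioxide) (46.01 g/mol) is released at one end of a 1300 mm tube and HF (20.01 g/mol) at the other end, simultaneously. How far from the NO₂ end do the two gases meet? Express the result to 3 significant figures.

Distances travelled in equal time are proportional to diffusion rates, so d_NO₂/d_HF = √(M_HF/M_NO₂) = √(20.01/46.01) = 0.6595.
With d_NO₂ + d_HF = 1300 mm, d_HF = 1300/(1 + 0.6595) = 783.4 mm.
d_NO₂ = 1300 − 783.4 = 517 mm.

517 mm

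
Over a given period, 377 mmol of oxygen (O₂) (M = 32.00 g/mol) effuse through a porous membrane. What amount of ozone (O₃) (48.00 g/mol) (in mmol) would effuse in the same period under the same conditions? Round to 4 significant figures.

By Graham's law, rate_O₃/rate_O₂ = √(M_O₂/M_O₃) = √(32.00/48.00) = √0.6667 = 0.8165.
So the amount for O₃ is 377 × 0.8165 = 307.8 mmol.

307.8 mmol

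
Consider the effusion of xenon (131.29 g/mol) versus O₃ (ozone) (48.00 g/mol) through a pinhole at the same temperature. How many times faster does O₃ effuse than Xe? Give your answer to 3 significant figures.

By Graham's law, rate_O₃/rate_Xe = √(M_Xe/M_O₃) = √(131.29/48.00) = √2.735 = 1.65.

1.65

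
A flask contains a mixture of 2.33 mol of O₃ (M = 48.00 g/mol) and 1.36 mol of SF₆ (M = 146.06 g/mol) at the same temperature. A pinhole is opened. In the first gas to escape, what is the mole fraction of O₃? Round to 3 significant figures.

0.749

Effusion rate of each component ∝ n_i/√M_i (partial pressure × 1/√M).
So x_O₃ in the escaping gas = (n_O₃/√M_O₃) / Σ(n_i/√M_i)
= (2.33/√48.00) / (2.33/√48.00 + 1.36/√146.06) = 0.3363/(0.3363 + 0.1125) = 0.749.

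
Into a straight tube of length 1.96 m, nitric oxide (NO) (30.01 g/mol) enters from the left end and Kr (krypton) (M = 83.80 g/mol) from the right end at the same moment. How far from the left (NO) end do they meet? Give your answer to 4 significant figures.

1.226 m

Graham's law gives d_NO/d_Kr = rate_NO/rate_Kr = √(M_Kr/M_NO) = √(83.80/30.01) = 1.671.
With d_NO + d_Kr = 1.96 m, d_Kr = 1.96/(1 + 1.671) = 0.7338 m.
d_NO = 1.96 − 0.7338 = 1.226 m.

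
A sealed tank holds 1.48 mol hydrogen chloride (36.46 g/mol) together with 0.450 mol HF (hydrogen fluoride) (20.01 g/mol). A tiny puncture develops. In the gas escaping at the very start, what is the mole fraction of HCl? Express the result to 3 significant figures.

Rate_i ∝ x_i/√M_i (Graham's law weighted by mole fraction), so the effusate composition follows n_i/√M_i.
x_HCl(eff) = (n_HCl/√M_HCl) / (n_HCl/√M_HCl + n_HF/√M_HF)
= (1.48/√36.46) / (1.48/√36.46 + 0.450/√20.01) = 0.2451/(0.2451 + 0.1006) = 0.709.

0.709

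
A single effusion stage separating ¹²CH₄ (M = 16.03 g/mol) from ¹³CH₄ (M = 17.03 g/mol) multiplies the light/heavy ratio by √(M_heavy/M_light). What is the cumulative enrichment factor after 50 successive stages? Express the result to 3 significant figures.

4.54

After 50 stages the ratio has grown by (√(17.03/16.03))^50 = (17.03/16.03)^(50/2).
= 1.06238^25 = 4.54.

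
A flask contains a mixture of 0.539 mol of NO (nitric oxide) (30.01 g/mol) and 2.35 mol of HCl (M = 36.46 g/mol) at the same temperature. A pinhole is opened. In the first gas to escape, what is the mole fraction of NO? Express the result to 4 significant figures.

Effusion rate of each component ∝ n_i/√M_i (partial pressure × 1/√M).
x_NO(eff) = (n_NO/√M_NO) / (n_NO/√M_NO + n_HCl/√M_HCl)
= (0.539/√30.01) / (0.539/√30.01 + 2.35/√36.46) = 0.09839/(0.09839 + 0.3892) = 0.2018.

0.2018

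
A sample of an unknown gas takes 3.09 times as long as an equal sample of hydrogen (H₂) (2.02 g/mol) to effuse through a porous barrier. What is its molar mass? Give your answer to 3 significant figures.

19.3 g/mol

From Graham's law, t_X/t_H₂ = √(M_X/M_H₂).
3.09 = √(M_X/2.02)
M_X = 2.02 × 3.09² = 2.02 × 9.548 = 19.3 g/mol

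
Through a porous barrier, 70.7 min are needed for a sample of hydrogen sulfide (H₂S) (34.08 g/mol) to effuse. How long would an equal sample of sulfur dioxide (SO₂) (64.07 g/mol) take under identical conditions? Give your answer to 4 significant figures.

Since effusion rate ∝ 1/√M, t_SO₂/t_H₂S = √(M_SO₂/M_H₂S) = √(64.07/34.08) = √1.880 = 1.371.
So the time for SO₂ is 70.7 × 1.371 = 96.94 min.

96.94 min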